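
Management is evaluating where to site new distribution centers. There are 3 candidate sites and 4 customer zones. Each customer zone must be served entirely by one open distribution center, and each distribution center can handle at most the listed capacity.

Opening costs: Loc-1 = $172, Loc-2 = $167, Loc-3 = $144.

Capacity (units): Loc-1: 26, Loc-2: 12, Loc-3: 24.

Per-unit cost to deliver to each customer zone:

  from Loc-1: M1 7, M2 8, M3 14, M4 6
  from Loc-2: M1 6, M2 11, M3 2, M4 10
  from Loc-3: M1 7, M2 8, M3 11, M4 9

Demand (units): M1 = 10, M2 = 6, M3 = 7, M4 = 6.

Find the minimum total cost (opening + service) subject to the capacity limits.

Minimum total cost: 497

Open {Loc-2, Loc-3}: M1→Loc-3 7·10=70, M2→Loc-3 8·6=48, M3→Loc-2 2·7=14, M4→Loc-3 9·6=54.
Loads: Loc-2 carries 7/12, Loc-3 carries 22/24. Service 186; fixed 311; total 497.
Next best feasible plan costs 507.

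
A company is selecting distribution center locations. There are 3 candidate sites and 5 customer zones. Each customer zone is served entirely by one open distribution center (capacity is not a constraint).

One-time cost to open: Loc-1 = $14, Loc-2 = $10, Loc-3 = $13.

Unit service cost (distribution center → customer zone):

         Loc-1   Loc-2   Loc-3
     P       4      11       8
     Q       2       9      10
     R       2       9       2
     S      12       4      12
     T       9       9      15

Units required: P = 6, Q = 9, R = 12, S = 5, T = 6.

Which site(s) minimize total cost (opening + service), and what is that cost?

For any fixed open set, each customer zone goes to its cheapest open site; total = fixed + service.
{Loc-1, Loc-2}: P→Loc-1 4·6=24, Q→Loc-1 2·9=18, R→Loc-1 2·12=24, S→Loc-2 4·5=20, T→Loc-1 9·6=54. Service 140; fixed 24; total 164.
{Loc-1, Loc-2, Loc-3}: P→Loc-1 4·6=24, Q→Loc-1 2·9=18, R→Loc-1 2·12=24, S→Loc-2 4·5=20, T→Loc-1 9·6=54. Service 140; fixed 37; total 177.
{Loc-1}: service 180 + fixed 14 = 194
{Loc-2}: P→Loc-2 11·6=66, Q→Loc-2 9·9=81, R→Loc-2 9·12=108, S→Loc-2 4·5=20, T→Loc-2 9·6=54. Service 329; fixed 10; total 339.
No other subset beats 164.

Open Loc-1 and Loc-2; minimum total cost 164.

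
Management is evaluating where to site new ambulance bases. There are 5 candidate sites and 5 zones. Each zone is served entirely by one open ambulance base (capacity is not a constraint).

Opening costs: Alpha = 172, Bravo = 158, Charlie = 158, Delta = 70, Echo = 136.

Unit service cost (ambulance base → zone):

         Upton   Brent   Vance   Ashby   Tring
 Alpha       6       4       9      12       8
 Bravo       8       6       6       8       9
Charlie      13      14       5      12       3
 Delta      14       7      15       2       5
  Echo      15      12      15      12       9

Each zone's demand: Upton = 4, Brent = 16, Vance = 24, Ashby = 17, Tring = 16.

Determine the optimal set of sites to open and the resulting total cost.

Open Charlie and Delta; minimum total cost 594.

For any fixed open set, each zone goes to its cheapest open site; total = fixed + service.
{Charlie, Delta}: Upton→Charlie 13·4=52, Brent→Delta 7·16=112, Vance→Charlie 5·24=120, Ashby→Delta 2·17=34, Tring→Charlie 3·16=48. Service 366; fixed 228; total 594.
{Bravo, Delta}: service 386 + fixed 228 = 614
{Alpha, Delta}: service 418 + fixed 242 = 660
{Alpha, Bravo, Charlie, Delta, Echo}: service 290 + fixed 694 = 984
No other subset beats 594.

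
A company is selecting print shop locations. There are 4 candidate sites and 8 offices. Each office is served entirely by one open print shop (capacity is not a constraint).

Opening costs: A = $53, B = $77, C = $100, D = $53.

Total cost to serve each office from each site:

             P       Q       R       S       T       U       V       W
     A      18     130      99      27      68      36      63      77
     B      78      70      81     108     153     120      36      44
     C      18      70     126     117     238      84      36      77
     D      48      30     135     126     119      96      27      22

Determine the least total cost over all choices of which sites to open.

Minimum total cost: 433

For any fixed open set, each office goes to its cheapest open site; total = fixed + service.
{A, D}: P→A 18, Q→D 30, R→A 99, S→A 27, T→A 68, U→A 36, V→D 27, W→D 22. Service 327; fixed 106; total 433.
{A, B, D}: service 309 + fixed 183 = 492
{A, B}: P→A 18, Q→B 70, R→B 81, S→A 27, T→A 68, U→A 36, V→B 36, W→B 44. Service 380; fixed 130; total 510.
{A, B, C, D}: service 309 + fixed 283 = 592
(All 15 nonempty subsets were checked; A and D is lowest.)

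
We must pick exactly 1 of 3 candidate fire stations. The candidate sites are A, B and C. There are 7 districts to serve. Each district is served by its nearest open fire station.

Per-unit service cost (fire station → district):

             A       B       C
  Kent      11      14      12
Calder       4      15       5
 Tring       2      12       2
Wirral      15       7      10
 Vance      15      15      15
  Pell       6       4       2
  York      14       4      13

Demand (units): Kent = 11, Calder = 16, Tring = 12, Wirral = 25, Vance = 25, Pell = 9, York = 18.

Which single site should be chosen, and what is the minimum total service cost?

With exactly 1 open, each district uses its cheapest among the chosen.
{C}: Kent→C 12·11=132, Calder→C 5·16=80, Tring→C 2·12=24, Wirral→C 10·25=250, Vance→C 15·25=375, Pell→C 2·9=18, York→C 13·18=234. Service cost 1113.
{B}: service cost 1196
{A}: service cost 1265
Among all 3 size-1 choices, {C} is lowest.

Choose C only; total service cost 1113.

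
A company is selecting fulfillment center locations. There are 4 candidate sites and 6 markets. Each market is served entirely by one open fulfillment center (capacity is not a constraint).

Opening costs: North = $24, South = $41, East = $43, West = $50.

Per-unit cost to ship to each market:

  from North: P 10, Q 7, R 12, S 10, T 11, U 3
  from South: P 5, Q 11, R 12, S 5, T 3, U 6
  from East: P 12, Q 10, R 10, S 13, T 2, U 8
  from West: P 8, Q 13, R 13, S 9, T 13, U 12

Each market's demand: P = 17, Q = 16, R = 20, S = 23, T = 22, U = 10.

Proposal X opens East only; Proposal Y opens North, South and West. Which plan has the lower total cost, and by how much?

Proposal X: {East}: P→East 12·17=204, Q→East 10·16=160, R→East 10·20=200, S→East 13·23=299, T→East 2·22=44, U→East 8·10=80. Service 987; fixed 43; total 1030.
Proposal Y: {North, South, West}: P→South 5·17=85, Q→North 7·16=112, R→North 12·20=240, S→South 5·23=115, T→South 3·22=66, U→North 3·10=30. Service 648; fixed 115; total 763.
Difference: |1030 − 763| = 267.

Proposal Y is cheaper by 267.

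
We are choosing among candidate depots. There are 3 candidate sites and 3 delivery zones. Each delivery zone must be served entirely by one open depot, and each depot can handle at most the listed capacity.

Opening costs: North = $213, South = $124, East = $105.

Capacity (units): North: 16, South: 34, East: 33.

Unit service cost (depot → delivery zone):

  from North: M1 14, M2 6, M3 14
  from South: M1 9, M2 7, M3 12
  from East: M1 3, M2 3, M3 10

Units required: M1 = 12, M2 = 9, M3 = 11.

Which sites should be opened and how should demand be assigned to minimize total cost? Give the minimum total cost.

Open {East}: M1→East 3·12=36, M2→East 3·9=27, M3→East 10·11=110.
Loads: East carries 32/33. Service 173; fixed 105; total 278.
Next best feasible plan costs 402.

Minimum total cost: 278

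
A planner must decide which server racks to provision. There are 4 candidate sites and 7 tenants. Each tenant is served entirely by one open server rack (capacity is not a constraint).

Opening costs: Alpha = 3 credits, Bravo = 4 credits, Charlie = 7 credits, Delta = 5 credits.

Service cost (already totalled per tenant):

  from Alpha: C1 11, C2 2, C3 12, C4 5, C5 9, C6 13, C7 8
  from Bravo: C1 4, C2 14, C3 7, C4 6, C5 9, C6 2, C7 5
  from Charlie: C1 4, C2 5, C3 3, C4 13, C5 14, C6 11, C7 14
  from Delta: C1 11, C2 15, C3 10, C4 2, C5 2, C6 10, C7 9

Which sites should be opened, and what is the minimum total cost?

Open Alpha, Bravo and Delta; minimum total cost 36.

For any fixed open set, each tenant goes to its cheapest open site; total = fixed + service.
{Alpha, Bravo, Delta}: C1→Bravo 4, C2→Alpha 2, C3→Bravo 7, C4→Delta 2, C5→Delta 2, C6→Bravo 2, C7→Bravo 5. Service 24; fixed 12; total 36.
{Alpha, Bravo, Charlie, Delta}: service 20 + fixed 19 = 39
{Bravo, Charlie, Delta}: service 23 + fixed 16 = 39
{Alpha}: C1→Alpha 11, C2→Alpha 2, C3→Alpha 12, C4→Alpha 5, C5→Alpha 9, C6→Alpha 13, C7→Alpha 8. Service 60; fixed 3; total 63.
No other subset beats 36.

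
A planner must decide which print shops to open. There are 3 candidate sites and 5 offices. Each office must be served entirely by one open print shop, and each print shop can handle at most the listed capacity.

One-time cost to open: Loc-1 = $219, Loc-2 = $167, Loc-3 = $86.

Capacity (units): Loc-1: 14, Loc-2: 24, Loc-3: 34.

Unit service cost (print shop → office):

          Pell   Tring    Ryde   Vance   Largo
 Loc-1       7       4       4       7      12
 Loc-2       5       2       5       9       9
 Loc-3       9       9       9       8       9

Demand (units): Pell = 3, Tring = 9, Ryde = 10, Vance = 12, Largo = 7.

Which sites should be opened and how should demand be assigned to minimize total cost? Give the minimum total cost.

Open {Loc-2, Loc-3}: Pell→Loc-2 5·3=15, Tring→Loc-2 2·9=18, Ryde→Loc-2 5·10=50, Vance→Loc-3 8·12=96, Largo→Loc-3 9·7=63.
Loads: Loc-2 carries 22/24, Loc-3 carries 19/34. Service 242; fixed 253; total 495.
Next best feasible plan costs 507.

Minimum total cost: 495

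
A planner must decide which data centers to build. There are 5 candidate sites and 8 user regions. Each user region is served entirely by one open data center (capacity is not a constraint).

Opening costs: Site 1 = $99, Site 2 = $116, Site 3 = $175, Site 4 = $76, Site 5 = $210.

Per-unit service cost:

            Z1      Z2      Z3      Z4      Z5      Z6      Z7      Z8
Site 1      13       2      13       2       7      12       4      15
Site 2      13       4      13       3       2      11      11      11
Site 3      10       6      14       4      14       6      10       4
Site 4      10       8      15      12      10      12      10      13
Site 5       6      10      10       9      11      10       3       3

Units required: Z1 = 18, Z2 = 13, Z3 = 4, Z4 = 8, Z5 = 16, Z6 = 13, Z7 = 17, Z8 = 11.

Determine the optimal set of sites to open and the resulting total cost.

Open Site 2 and Site 5; minimum total cost 796.

For any fixed open set, each user region goes to its cheapest open site; total = fixed + service.
{Site 2, Site 5}: Z1→Site 5 6·18=108, Z2→Site 2 4·13=52, Z3→Site 5 10·4=40, Z4→Site 2 3·8=24, Z5→Site 2 2·16=32, Z6→Site 5 10·13=130, Z7→Site 5 3·17=51, Z8→Site 5 3·11=33. Service 470; fixed 326; total 796.
{Site 1, Site 5}: service 516 + fixed 309 = 825
{Site 1, Site 3}: service 576 + fixed 274 = 850
{Site 1, Site 2, Site 3, Site 4, Site 5}: service 384 + fixed 676 = 1060
No other subset beats 796.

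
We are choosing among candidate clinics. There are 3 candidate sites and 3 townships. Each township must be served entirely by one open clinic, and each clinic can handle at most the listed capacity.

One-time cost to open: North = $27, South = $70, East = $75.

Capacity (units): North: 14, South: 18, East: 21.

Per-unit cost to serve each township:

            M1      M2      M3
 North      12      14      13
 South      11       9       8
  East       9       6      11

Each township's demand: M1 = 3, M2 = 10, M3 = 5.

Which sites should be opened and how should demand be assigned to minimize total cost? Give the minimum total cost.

Open {East}: M1→East 9·3=27, M2→East 6·10=60, M3→East 11·5=55.
Loads: East carries 18/21. Service 142; fixed 75; total 217.
Next best feasible plan costs 233.

Minimum total cost: 217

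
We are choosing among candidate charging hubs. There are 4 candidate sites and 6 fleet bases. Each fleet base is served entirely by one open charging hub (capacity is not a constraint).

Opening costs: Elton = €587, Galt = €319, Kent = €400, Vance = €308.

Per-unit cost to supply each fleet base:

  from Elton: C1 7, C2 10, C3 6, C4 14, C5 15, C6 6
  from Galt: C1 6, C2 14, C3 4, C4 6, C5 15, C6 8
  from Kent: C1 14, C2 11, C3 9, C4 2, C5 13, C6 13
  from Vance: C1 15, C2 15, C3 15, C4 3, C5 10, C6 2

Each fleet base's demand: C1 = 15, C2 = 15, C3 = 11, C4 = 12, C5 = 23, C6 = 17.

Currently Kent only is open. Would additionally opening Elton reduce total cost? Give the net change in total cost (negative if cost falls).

No — net change +315 (cost rises by 315).

Current service cost with {Kent}: 1018.
Adding Elton: each fleet base re-picks its cheapest; new service cost 746, saving 272.
Extra fixed cost: 587. Net change = 587 − 272 = 315.
(Totals: 1418 → 1733.)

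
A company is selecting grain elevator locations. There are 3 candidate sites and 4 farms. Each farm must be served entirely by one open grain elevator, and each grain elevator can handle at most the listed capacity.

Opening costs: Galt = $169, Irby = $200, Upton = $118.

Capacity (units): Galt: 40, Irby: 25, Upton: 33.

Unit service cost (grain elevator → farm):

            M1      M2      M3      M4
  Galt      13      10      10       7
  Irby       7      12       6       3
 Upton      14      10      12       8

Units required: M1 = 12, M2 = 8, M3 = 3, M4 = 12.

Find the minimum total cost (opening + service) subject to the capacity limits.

Minimum total cost: 519

Open {Galt}: M1→Galt 13·12=156, M2→Galt 10·8=80, M3→Galt 10·3=30, M4→Galt 7·12=84.
Loads: Galt carries 35/40. Service 350; fixed 169; total 519.
Next best feasible plan costs 554.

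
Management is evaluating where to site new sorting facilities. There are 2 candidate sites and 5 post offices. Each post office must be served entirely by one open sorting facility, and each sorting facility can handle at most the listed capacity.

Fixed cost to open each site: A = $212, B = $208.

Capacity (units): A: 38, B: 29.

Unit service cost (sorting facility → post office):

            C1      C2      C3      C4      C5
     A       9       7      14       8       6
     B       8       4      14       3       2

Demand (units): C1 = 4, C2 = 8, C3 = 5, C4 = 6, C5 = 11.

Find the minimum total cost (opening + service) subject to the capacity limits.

Open {A}: C1→A 9·4=36, C2→A 7·8=56, C3→A 14·5=70, C4→A 8·6=48, C5→A 6·11=66.
Loads: A carries 34/38. Service 276; fixed 212; total 488.
Next best feasible plan costs 594.

Minimum total cost: 488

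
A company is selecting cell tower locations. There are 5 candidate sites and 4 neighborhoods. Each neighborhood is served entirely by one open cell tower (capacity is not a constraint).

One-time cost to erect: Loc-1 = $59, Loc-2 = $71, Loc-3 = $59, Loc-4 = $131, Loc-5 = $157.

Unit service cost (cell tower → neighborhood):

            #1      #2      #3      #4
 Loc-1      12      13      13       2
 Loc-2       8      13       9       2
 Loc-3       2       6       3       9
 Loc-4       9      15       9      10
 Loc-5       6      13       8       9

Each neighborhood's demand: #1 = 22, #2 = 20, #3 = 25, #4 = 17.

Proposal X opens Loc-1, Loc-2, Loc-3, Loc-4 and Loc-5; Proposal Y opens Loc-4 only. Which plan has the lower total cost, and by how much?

Proposal X: {Loc-1, Loc-2, Loc-3, Loc-4, Loc-5}: #1→Loc-3 2·22=44, #2→Loc-3 6·20=120, #3→Loc-3 3·25=75, #4→Loc-1 2·17=34. Service 273; fixed 477; total 750.
Proposal Y: {Loc-4}: #1→Loc-4 9·22=198, #2→Loc-4 15·20=300, #3→Loc-4 9·25=225, #4→Loc-4 10·17=170. Service 893; fixed 131; total 1024.
Difference: |750 − 1024| = 274.

Proposal X is cheaper by 274.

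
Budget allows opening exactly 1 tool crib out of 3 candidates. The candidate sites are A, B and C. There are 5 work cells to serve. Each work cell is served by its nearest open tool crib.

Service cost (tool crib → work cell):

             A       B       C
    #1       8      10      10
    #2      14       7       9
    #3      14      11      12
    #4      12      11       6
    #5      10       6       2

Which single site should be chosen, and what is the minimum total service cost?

With exactly 1 open, each work cell uses its cheapest among the chosen.
{C}: #1→C 10, #2→C 9, #3→C 12, #4→C 6, #5→C 2. Service cost 39.
{B}: service cost 45
{A}: service cost 58
Among all 3 size-1 choices, {C} is lowest.

Choose C only; total service cost 39.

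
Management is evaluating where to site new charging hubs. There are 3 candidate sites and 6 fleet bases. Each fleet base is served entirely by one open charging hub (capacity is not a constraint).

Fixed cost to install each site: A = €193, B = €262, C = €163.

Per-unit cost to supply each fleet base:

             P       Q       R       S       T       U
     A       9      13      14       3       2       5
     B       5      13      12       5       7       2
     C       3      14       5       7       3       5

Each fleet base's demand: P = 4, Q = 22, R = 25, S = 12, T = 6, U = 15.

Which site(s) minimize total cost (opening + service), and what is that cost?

Open C only; minimum total cost 785.

For any fixed open set, each fleet base goes to its cheapest open site; total = fixed + service.
{C}: P→C 3·4=12, Q→C 14·22=308, R→C 5·25=125, S→C 7·12=84, T→C 3·6=18, U→C 5·15=75. Service 622; fixed 163; total 785.
{A, C}: service 546 + fixed 356 = 902
{B, C}: service 531 + fixed 425 = 956
{A, B, C}: P→C 3·4=12, Q→A 13·22=286, R→C 5·25=125, S→A 3·12=36, T→A 2·6=12, U→B 2·15=30. Service 501; fixed 618; total 1119.
(All 7 nonempty subsets were checked; C only is lowest.)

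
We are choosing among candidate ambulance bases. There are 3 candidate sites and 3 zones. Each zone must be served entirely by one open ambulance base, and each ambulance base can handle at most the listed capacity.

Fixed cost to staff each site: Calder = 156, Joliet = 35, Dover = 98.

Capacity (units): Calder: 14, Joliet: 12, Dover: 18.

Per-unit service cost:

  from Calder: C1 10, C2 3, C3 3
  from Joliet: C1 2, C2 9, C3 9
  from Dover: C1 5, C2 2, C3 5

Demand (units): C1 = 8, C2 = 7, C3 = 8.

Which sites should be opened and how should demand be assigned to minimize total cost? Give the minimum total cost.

Minimum total cost: 203

Open {Joliet, Dover}: C1→Joliet 2·8=16, C2→Dover 2·7=14, C3→Dover 5·8=40.
Loads: Joliet carries 8/12, Dover carries 15/18. Service 70; fixed 133; total 203.
Next best feasible plan costs 259.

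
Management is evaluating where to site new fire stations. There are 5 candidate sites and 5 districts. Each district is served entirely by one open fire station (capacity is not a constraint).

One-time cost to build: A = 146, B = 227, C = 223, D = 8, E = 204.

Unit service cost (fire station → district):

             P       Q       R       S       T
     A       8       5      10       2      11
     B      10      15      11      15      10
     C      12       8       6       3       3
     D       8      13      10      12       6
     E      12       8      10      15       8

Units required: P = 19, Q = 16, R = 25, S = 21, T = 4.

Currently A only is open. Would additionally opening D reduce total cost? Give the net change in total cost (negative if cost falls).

Yes — net change −12 (cost falls by 12).

Current service cost with {A}: 568.
Adding D: each district re-picks its cheapest; new service cost 548, saving 20.
Extra fixed cost: 8. Net change = 8 − 20 = -12.
(Totals: 714 → 702.)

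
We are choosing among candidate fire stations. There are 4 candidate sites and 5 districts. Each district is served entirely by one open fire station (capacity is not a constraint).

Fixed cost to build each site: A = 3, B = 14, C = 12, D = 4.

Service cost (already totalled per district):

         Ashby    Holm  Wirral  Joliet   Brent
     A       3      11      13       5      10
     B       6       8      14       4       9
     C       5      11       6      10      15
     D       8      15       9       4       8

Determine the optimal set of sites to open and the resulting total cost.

Open A and D; minimum total cost 42.

For any fixed open set, each district goes to its cheapest open site; total = fixed + service.
{A, D}: Ashby→A 3, Holm→A 11, Wirral→D 9, Joliet→D 4, Brent→D 8. Service 35; fixed 7; total 42.
{A}: Ashby→A 3, Holm→A 11, Wirral→A 13, Joliet→A 5, Brent→A 10. Service 42; fixed 3; total 45.
{D}: service 44 + fixed 4 = 48
{A, B, C, D}: Ashby→A 3, Holm→B 8, Wirral→C 6, Joliet→B 4, Brent→D 8. Service 29; fixed 33; total 62.
No other subset beats 42.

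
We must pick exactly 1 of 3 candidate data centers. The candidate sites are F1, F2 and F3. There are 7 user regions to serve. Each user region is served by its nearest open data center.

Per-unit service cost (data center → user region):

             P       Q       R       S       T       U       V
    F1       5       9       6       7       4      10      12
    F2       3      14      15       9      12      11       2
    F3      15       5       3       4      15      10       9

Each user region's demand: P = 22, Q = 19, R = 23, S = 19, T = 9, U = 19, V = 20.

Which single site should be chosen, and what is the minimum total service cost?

With exactly 1 open, each user region uses its cheapest among the chosen.
{F1}: P→F1 5·22=110, Q→F1 9·19=171, R→F1 6·23=138, S→F1 7·19=133, T→F1 4·9=36, U→F1 10·19=190, V→F1 12·20=240. Service cost 1018.
{F3}: service cost 1075
{F2}: service cost 1205
Among all 3 size-1 choices, {F1} is lowest.

Choose F1 only; total service cost 1018.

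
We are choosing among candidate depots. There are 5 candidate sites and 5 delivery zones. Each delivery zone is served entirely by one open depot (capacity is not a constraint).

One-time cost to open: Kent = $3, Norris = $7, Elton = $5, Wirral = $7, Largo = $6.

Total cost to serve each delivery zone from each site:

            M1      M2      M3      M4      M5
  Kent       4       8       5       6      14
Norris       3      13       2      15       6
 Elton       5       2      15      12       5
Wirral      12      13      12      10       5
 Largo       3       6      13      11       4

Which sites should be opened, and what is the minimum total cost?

Open Kent and Elton; minimum total cost 30.

For any fixed open set, each delivery zone goes to its cheapest open site; total = fixed + service.
{Kent, Elton}: M1→Kent 4, M2→Elton 2, M3→Kent 5, M4→Kent 6, M5→Elton 5. Service 22; fixed 8; total 30.
{Kent, Norris, Elton}: service 18 + fixed 15 = 33
{Kent, Largo}: M1→Largo 3, M2→Largo 6, M3→Kent 5, M4→Kent 6, M5→Largo 4. Service 24; fixed 9; total 33.
{Kent, Norris, Elton, Wirral, Largo}: service 17 + fixed 28 = 45
No other subset beats 30.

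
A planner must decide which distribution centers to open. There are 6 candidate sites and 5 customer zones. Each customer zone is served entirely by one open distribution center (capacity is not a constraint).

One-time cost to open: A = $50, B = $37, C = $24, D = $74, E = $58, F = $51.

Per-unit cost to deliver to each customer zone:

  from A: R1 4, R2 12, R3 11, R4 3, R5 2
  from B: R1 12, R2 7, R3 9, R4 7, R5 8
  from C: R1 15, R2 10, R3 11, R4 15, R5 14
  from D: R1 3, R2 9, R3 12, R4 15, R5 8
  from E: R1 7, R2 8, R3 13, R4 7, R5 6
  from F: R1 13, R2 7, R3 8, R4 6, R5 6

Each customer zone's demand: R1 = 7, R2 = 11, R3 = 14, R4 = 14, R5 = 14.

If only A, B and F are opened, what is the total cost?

Each customer zone is assigned to its cheapest site among the open ones.
{A, B, F}: R1→A 4·7=28, R2→B 7·11=77, R3→F 8·14=112, R4→A 3·14=42, R5→A 2·14=28. Service 287; fixed 138; total 425.

Total cost: 425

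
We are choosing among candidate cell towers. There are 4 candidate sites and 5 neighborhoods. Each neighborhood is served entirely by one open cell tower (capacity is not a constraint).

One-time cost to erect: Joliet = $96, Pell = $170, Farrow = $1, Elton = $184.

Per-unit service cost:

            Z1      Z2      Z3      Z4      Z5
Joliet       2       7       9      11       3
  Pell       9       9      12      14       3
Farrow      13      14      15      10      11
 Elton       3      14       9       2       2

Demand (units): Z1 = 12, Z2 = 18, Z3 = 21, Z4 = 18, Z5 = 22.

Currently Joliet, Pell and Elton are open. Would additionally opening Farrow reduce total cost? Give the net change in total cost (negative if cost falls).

No — net change +1 (cost rises by 1).

Current service cost with {Joliet, Pell, Elton}: 419.
Adding Farrow: each neighborhood re-picks its cheapest; new service cost 419, saving 0.
Extra fixed cost: 1. Net change = 1 − 0 = 1.
(Totals: 869 → 870.)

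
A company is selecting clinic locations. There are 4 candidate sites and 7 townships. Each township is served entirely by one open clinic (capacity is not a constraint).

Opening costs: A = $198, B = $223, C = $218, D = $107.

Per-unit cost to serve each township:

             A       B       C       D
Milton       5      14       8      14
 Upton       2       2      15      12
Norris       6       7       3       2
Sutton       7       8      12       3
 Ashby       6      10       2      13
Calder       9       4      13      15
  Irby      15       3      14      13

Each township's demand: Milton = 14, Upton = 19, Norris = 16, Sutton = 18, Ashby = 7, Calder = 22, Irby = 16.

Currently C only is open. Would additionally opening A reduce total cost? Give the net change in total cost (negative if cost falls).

Yes — net change −269 (cost falls by 269).

Current service cost with {C}: 1185.
Adding A: each township re-picks its cheapest; new service cost 718, saving 467.
Extra fixed cost: 198. Net change = 198 − 467 = -269.
(Totals: 1403 → 1134.)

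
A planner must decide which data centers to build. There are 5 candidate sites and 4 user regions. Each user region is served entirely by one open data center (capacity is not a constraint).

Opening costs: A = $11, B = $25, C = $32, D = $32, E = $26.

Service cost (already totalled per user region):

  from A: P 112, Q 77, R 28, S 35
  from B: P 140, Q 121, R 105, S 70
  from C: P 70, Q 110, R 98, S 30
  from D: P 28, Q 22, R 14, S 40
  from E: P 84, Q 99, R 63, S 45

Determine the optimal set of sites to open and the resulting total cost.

For any fixed open set, each user region goes to its cheapest open site; total = fixed + service.
{D}: P→D 28, Q→D 22, R→D 14, S→D 40. Service 104; fixed 32; total 136.
{A, D}: service 99 + fixed 43 = 142
{C, D}: P→D 28, Q→D 22, R→D 14, S→C 30. Service 94; fixed 64; total 158.
{A, B, C, D, E}: service 94 + fixed 126 = 220
No other subset beats 136.

Open D only; minimum total cost 136.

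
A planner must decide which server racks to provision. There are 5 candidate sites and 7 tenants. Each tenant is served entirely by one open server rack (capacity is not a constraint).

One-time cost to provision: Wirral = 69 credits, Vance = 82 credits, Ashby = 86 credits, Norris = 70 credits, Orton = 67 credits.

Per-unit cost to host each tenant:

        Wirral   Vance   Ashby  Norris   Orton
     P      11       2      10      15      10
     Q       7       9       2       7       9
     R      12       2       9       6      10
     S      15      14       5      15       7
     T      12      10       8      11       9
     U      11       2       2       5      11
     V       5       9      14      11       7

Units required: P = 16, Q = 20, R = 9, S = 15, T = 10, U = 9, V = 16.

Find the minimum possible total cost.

For any fixed open set, each tenant goes to its cheapest open site; total = fixed + service.
{Vance, Ashby}: P→Vance 2·16=32, Q→Ashby 2·20=40, R→Vance 2·9=18, S→Ashby 5·15=75, T→Ashby 8·10=80, U→Vance 2·9=18, V→Vance 9·16=144. Service 407; fixed 168; total 575.
{Wirral, Vance, Ashby}: service 343 + fixed 237 = 580
{Vance, Ashby, Orton}: P→Vance 2·16=32, Q→Ashby 2·20=40, R→Vance 2·9=18, S→Ashby 5·15=75, T→Ashby 8·10=80, U→Vance 2·9=18, V→Orton 7·16=112. Service 375; fixed 235; total 610.
{Wirral, Vance, Ashby, Norris, Orton}: service 343 + fixed 374 = 717
No other subset beats 575.

Minimum total cost: 575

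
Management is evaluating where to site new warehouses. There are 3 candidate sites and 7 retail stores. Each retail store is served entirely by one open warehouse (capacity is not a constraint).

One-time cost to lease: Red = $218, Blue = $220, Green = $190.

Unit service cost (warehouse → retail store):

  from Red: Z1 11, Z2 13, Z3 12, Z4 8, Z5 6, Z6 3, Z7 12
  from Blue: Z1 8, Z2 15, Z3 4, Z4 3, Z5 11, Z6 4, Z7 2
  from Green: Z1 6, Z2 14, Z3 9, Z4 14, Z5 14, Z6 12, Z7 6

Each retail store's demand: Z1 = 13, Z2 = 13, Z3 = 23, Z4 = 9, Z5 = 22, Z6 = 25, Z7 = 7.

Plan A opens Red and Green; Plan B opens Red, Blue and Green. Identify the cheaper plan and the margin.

Plan A is cheaper by 32.

Plan A: {Red, Green}: Z1→Green 6·13=78, Z2→Red 13·13=169, Z3→Green 9·23=207, Z4→Red 8·9=72, Z5→Red 6·22=132, Z6→Red 3·25=75, Z7→Green 6·7=42. Service 775; fixed 408; total 1183.
Plan B: {Red, Blue, Green}: Z1→Green 6·13=78, Z2→Red 13·13=169, Z3→Blue 4·23=92, Z4→Blue 3·9=27, Z5→Red 6·22=132, Z6→Red 3·25=75, Z7→Blue 2·7=14. Service 587; fixed 628; total 1215.
Difference: |1183 − 1215| = 32.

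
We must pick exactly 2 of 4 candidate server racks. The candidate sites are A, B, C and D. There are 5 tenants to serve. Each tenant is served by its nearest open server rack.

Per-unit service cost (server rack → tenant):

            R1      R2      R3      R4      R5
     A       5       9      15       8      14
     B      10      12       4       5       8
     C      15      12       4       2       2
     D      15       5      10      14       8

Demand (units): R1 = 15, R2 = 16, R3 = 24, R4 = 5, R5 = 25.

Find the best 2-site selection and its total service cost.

With exactly 2 open, each tenant uses its cheapest among the chosen.
{A, C}: R1→A 5·15=75, R2→A 9·16=144, R3→C 4·24=96, R4→C 2·5=10, R5→C 2·25=50. Service cost 375.
{C, D}: service cost 461
{B, C}: service cost 498
Among all 6 size-2 choices, {A, C} is lowest.

Choose A and C; total service cost 375.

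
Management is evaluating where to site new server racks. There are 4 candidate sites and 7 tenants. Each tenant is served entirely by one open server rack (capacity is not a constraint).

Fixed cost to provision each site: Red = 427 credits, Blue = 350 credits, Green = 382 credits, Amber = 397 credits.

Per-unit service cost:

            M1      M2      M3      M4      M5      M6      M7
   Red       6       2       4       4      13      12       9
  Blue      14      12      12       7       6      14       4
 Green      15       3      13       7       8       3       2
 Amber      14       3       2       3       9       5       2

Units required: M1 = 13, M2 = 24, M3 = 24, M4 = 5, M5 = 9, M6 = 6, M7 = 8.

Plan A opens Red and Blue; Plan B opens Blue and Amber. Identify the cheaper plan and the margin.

Plan B is cheaper by 13.

Plan A: {Red, Blue}: M1→Red 6·13=78, M2→Red 2·24=48, M3→Red 4·24=96, M4→Red 4·5=20, M5→Blue 6·9=54, M6→Red 12·6=72, M7→Blue 4·8=32. Service 400; fixed 777; total 1177.
Plan B: {Blue, Amber}: M1→Blue 14·13=182, M2→Amber 3·24=72, M3→Amber 2·24=48, M4→Amber 3·5=15, M5→Blue 6·9=54, M6→Amber 5·6=30, M7→Amber 2·8=16. Service 417; fixed 747; total 1164.
Difference: |1177 − 1164| = 13.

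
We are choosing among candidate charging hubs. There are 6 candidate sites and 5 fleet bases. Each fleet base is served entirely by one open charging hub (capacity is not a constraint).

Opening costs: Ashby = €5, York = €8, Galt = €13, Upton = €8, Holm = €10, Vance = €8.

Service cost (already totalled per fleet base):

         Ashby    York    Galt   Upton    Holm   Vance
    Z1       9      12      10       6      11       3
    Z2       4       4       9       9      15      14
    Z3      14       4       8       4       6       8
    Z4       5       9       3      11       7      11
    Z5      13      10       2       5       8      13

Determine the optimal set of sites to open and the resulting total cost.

Open Ashby and Upton; minimum total cost 37.

For any fixed open set, each fleet base goes to its cheapest open site; total = fixed + service.
{Ashby, Upton}: Z1→Upton 6, Z2→Ashby 4, Z3→Upton 4, Z4→Ashby 5, Z5→Upton 5. Service 24; fixed 13; total 37.
{Ashby, Upton, Vance}: Z1→Vance 3, Z2→Ashby 4, Z3→Upton 4, Z4→Ashby 5, Z5→Upton 5. Service 21; fixed 21; total 42.
{Upton}: service 35 + fixed 8 = 43
{Ashby, York, Galt, Upton, Holm, Vance}: Z1→Vance 3, Z2→Ashby 4, Z3→York 4, Z4→Galt 3, Z5→Galt 2. Service 16; fixed 52; total 68.
No other subset beats 37.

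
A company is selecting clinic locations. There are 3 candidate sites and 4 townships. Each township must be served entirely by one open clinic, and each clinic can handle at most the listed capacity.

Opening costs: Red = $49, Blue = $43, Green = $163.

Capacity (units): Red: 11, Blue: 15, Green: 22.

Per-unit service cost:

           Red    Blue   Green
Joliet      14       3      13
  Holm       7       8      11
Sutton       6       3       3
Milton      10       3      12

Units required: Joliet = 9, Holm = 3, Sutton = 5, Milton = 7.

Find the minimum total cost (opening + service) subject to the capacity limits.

Minimum total cost: 225

Open {Red, Blue}: Joliet→Blue 3·9=27, Holm→Red 7·3=21, Sutton→Blue 3·5=15, Milton→Red 10·7=70.
Loads: Red carries 10/11, Blue carries 14/15. Service 133; fixed 92; total 225.
Next best feasible plan costs 278.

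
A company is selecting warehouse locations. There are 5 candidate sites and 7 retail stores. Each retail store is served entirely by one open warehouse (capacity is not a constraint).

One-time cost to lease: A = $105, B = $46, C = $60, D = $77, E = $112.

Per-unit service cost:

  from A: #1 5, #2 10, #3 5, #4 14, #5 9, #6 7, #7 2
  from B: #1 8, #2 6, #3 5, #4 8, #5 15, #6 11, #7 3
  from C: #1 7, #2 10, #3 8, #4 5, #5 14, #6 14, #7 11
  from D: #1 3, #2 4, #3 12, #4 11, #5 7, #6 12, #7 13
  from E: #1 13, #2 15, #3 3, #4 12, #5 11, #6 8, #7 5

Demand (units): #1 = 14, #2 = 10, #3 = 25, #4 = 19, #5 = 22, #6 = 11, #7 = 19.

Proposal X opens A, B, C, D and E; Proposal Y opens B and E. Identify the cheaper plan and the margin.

Proposal X is cheaper by 23.

Proposal X: {A, B, C, D, E}: #1→D 3·14=42, #2→D 4·10=40, #3→E 3·25=75, #4→C 5·19=95, #5→D 7·22=154, #6→A 7·11=77, #7→A 2·19=38. Service 521; fixed 400; total 921.
Proposal Y: {B, E}: #1→B 8·14=112, #2→B 6·10=60, #3→E 3·25=75, #4→B 8·19=152, #5→E 11·22=242, #6→E 8·11=88, #7→B 3·19=57. Service 786; fixed 158; total 944.
Difference: |921 − 944| = 23.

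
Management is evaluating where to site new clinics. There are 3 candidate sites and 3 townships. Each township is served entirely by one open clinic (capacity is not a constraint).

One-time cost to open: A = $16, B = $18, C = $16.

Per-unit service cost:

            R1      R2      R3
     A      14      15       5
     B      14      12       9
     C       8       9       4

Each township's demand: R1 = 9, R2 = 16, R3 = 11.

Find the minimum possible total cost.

Minimum total cost: 276

For any fixed open set, each township goes to its cheapest open site; total = fixed + service.
{C}: R1→C 8·9=72, R2→C 9·16=144, R3→C 4·11=44. Service 260; fixed 16; total 276.
{A, C}: R1→C 8·9=72, R2→C 9·16=144, R3→C 4·11=44. Service 260; fixed 32; total 292.
{B, C}: R1→C 8·9=72, R2→C 9·16=144, R3→C 4·11=44. Service 260; fixed 34; total 294.
{A, B, C}: R1→C 8·9=72, R2→C 9·16=144, R3→C 4·11=44. Service 260; fixed 50; total 310.
No other subset beats 276.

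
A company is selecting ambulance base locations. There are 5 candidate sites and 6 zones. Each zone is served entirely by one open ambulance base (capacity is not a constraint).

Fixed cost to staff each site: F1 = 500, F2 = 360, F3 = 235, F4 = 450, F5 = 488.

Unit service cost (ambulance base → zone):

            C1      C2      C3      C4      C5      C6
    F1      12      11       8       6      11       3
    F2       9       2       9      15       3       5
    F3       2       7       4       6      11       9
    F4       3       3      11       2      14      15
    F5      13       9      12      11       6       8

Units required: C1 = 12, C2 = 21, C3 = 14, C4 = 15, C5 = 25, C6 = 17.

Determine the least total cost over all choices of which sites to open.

Minimum total cost: 967

For any fixed open set, each zone goes to its cheapest open site; total = fixed + service.
{F2, F3}: C1→F3 2·12=24, C2→F2 2·21=42, C3→F3 4·14=56, C4→F3 6·15=90, C5→F2 3·25=75, C6→F2 5·17=85. Service 372; fixed 595; total 967.
{F3}: service 745 + fixed 235 = 980
{F2}: service 661 + fixed 360 = 1021
{F1, F2, F3, F4, F5}: service 278 + fixed 2033 = 2311
No other subset beats 967.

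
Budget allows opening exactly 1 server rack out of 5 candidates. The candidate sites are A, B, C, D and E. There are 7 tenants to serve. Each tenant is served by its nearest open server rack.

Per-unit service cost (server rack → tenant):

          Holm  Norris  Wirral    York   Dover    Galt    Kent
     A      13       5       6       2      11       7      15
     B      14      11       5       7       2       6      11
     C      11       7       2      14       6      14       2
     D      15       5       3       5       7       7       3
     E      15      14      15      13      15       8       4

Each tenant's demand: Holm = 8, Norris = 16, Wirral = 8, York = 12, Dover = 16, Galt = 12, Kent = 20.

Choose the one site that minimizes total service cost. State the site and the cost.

Choose D only; total service cost 540.

With exactly 1 open, each tenant uses its cheapest among the chosen.
{D}: Holm→D 15·8=120, Norris→D 5·16=80, Wirral→D 3·8=24, York→D 5·12=60, Dover→D 7·16=112, Galt→D 7·12=84, Kent→D 3·20=60. Service cost 540.
{C}: service cost 688
{B}: service cost 736
Among all 5 size-1 choices, {D} is lowest.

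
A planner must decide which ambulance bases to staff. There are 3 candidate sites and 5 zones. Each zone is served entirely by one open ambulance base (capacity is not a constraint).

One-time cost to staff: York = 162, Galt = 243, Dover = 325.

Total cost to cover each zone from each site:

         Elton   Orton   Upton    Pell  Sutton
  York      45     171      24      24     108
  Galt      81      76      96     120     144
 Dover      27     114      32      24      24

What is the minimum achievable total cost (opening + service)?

Minimum total cost: 534

For any fixed open set, each zone goes to its cheapest open site; total = fixed + service.
{York}: Elton→York 45, Orton→York 171, Upton→York 24, Pell→York 24, Sutton→York 108. Service 372; fixed 162; total 534.
{Dover}: Elton→Dover 27, Orton→Dover 114, Upton→Dover 32, Pell→Dover 24, Sutton→Dover 24. Service 221; fixed 325; total 546.
{York, Galt}: Elton→York 45, Orton→Galt 76, Upton→York 24, Pell→York 24, Sutton→York 108. Service 277; fixed 405; total 682.
{York, Galt, Dover}: service 175 + fixed 730 = 905
(All 7 nonempty subsets were checked; York only is lowest.)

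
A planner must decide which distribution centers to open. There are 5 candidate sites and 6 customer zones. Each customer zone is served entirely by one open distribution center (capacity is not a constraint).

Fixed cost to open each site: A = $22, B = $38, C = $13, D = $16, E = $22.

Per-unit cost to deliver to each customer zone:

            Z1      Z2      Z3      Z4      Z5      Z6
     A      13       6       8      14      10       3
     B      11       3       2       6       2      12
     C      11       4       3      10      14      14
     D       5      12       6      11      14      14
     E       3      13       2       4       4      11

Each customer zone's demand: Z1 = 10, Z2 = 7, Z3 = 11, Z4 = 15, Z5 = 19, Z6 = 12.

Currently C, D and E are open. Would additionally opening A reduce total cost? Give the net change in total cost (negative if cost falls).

Yes — net change −74 (cost falls by 74).

Current service cost with {C, D, E}: 348.
Adding A: each customer zone re-picks its cheapest; new service cost 252, saving 96.
Extra fixed cost: 22. Net change = 22 − 96 = -74.
(Totals: 399 → 325.)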